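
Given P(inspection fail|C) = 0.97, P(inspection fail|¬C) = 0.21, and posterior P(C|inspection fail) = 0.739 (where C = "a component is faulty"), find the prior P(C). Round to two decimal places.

In odds form, posterior odds = prior odds × likelihood ratio, so prior odds = posterior odds ÷ LR.
Posterior odds = 0.739/(1−0.739) = 2.8314. LR = 0.97/0.21 = 4.6190.
Prior odds = 2.8314/4.6190 = 0.6130, so P(C) = 0.6130/(1+0.6130) ≈ 0.38.

P(C) = 0.38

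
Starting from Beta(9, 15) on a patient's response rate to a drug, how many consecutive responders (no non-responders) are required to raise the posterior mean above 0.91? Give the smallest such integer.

After k responders and 0 non-responders the posterior is Beta(9+k, 15), with mean (9+k)/(9+15+k).
Set (9+k)/(24+k) > 0.91 and solve: k > (0.91·24 − 9)/(1 − 0.91) = 142.667.
The smallest integer exceeding 142.667 is 143, and checking k=143: (152)/(167) = 0.9102 > 0.91.

k = 143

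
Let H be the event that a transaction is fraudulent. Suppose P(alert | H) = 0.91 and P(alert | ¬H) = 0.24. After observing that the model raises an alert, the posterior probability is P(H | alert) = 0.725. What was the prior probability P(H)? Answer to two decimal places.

P(H) = 0.41

In odds form, posterior odds = prior odds × likelihood ratio, so prior odds = posterior odds ÷ LR.
Posterior odds = 0.725/(1−0.725) = 2.6364. LR = 0.91/0.24 = 3.7917.
Prior odds = 2.6364/3.7917 = 0.6953, so P(H) = 0.6953/(1+0.6953) ≈ 0.41.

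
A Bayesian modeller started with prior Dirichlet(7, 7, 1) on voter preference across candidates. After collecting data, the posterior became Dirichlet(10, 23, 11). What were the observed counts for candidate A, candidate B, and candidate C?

counts (3, 16, 10)

For a Dirichlet(α) prior with multinomial counts c, the posterior is Dirichlet(α + c) componentwise.
Counts are posterior − prior componentwise: 10−7=3, 23−7=16, 11−1=10.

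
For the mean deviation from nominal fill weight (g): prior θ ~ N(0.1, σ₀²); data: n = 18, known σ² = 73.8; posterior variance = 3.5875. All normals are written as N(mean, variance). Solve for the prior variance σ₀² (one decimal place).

σ₀² = 28.7

For the Normal–Normal model with known σ², precisions add: τ_n = τ₀ + n/σ².
So 1/σ₀² = 1/3.5875 − 18/73.8 = 0.278746 − 0.243902 = 0.034844.
Hence σ₀² = 1/0.034844 ≈ 28.7.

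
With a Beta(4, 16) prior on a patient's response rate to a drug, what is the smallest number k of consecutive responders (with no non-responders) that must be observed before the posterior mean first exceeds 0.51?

k = 13

After k responders and 0 non-responders the posterior is Beta(4+k, 16), with mean (4+k)/(4+16+k).
Set (4+k)/(20+k) > 0.51 and solve: k > (0.51·20 − 4)/(1 − 0.51) = 12.653.
The smallest integer exceeding 12.653 is 13, and checking k=13: (17)/(33) = 0.5152 > 0.51.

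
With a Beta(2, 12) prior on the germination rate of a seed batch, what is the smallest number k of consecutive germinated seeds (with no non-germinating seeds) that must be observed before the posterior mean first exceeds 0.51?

k = 11

After k germinated seeds and 0 non-germinating seeds the posterior is Beta(2+k, 12), with mean (2+k)/(2+12+k).
Set (2+k)/(14+k) > 0.51 and solve: k > (0.51·14 − 2)/(1 − 0.51) = 10.490.
The smallest integer exceeding 10.490 is 11.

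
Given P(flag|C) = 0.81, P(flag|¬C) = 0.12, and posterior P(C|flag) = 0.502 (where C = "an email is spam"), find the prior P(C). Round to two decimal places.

P(C) = 0.13

Bayes' rule in odds form gives O(C|E) = O(C)·[P(E|C)/P(E|¬C)], hence O(C) = O(C|E)/LR.
Posterior odds = 0.502/(1−0.502) = 1.0080. LR = 0.81/0.12 = 6.7500.
Prior odds = 1.0080/6.7500 = 0.1493, so P(C) = 0.1493/(1+0.1493) ≈ 0.13.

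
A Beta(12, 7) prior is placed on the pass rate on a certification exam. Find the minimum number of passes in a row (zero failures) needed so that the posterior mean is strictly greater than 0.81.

After k passes and 0 failures the posterior is Beta(12+k, 7), with mean (12+k)/(12+7+k).
Set (12+k)/(19+k) > 0.81 and solve: k > (0.81·19 − 12)/(1 − 0.81) = 17.842.
The smallest integer exceeding 17.842 is 18, and checking k=18: (30)/(37) = 0.8108 > 0.81.

k = 18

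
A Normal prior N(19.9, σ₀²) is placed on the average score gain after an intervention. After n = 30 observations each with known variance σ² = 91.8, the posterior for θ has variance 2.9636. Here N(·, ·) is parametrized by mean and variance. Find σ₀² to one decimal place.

σ₀² = 94.1

Posterior precision equals prior precision plus data precision: 1/σ_n² = 1/σ₀² + n/σ².
So 1/σ₀² = 1/2.9636 − 30/91.8 = 0.337427 − 0.326797 = 0.010630.
Hence σ₀² = 1/0.010630 ≈ 94.1.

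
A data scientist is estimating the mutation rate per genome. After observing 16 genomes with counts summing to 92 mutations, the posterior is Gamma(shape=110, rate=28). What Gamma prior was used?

Gamma(shape=18, rate=12)

Gamma–Poisson conjugacy: posterior shape = α + Σxᵢ, posterior rate = β + n.
So α = 110 − 92 = 18 and β = 28 − 16 = 12.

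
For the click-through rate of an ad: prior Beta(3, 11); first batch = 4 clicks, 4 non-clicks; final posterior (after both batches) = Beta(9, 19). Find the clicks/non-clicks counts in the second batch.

Sequential conjugate updates are equivalent to a single update on the pooled data, so total successes = posterior α − prior α and total failures = posterior β − prior β.
Total across both batches: 9−3=6 clicks, 19−11=8 non-clicks.
Subtract the first batch: 6−4=2 clicks and 8−4=4 non-clicks.

2 clicks and 4 non-clicks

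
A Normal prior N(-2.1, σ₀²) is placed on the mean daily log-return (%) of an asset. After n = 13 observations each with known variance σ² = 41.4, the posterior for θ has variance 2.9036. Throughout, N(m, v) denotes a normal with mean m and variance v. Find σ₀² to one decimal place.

For the Normal–Normal model with known σ², precisions add: τ_n = τ₀ + n/σ².
So 1/σ₀² = 1/2.9036 − 13/41.4 = 0.344400 − 0.314010 = 0.030390.
Hence σ₀² = 1/0.030390 ≈ 32.9.

σ₀² = 32.9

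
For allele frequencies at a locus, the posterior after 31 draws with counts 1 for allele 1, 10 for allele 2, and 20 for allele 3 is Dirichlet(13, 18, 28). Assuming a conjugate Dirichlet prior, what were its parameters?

For a Dirichlet(α) prior with multinomial counts c, the posterior is Dirichlet(α + c) componentwise.
Subtract each count from the matching posterior parameter: 13−1=12, 18−10=8, 28−20=8.

Dirichlet(12, 8, 8)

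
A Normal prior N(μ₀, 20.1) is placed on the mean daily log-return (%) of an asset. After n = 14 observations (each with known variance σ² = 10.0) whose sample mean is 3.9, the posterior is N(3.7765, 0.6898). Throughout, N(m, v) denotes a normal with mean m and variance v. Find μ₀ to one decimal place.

The posterior mean is a precision-weighted average: μ_n = (τ₀μ₀ + τ_data·x̄)/(τ₀+τ_data), with τ₀=1/σ₀² and τ_data=n/σ².
Here τ₀ = 1/20.1 = 0.049751 and τ_data = 14/10.0 = 1.400000, so τ_n = 1.449751.
Rearranging for μ₀: μ₀ = (μ_n·τ_n − τ_data·x̄)/τ₀ = (3.7765·1.449751 − 1.400000·3.9) / 0.049751 = 0.014985/0.049751 ≈ 0.3.

μ₀ = 0.3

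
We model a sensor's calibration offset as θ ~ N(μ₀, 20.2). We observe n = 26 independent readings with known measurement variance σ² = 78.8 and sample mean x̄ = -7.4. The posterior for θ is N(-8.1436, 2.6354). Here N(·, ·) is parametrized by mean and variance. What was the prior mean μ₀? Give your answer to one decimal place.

μ₀ = -13.1

The posterior mean is a precision-weighted average: μ_n = (τ₀μ₀ + τ_data·x̄)/(τ₀+τ_data), with τ₀=1/σ₀² and τ_data=n/σ².
Here τ₀ = 1/20.2 = 0.049505 and τ_data = 26/78.8 = 0.329949, so τ_n = 0.379454.
Rearranging for μ₀: μ₀ = (μ_n·τ_n − τ_data·x̄)/τ₀ = (-8.1436·0.379454 − 0.329949·-7.4) / 0.049505 = -0.648499/0.049505 ≈ -13.1.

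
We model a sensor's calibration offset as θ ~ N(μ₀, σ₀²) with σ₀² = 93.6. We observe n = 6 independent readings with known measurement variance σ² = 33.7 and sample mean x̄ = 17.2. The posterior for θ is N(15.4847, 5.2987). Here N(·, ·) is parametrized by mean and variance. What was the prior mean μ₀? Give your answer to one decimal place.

μ₀ = -13.1

The posterior mean is a precision-weighted average: μ_n = (τ₀μ₀ + τ_data·x̄)/(τ₀+τ_data), with τ₀=1/σ₀² and τ_data=n/σ².
Here τ₀ = 1/93.6 = 0.010684 and τ_data = 6/33.7 = 0.178042, so τ_n = 0.188726.
Rearranging for μ₀: μ₀ = (μ_n·τ_n − τ_data·x̄)/τ₀ = (15.4847·0.188726 − 0.178042·17.2) / 0.010684 = -0.139957/0.010684 ≈ -13.1.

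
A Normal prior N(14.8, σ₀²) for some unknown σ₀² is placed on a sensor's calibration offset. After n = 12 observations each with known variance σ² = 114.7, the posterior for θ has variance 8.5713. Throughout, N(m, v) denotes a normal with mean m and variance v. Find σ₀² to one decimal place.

σ₀² = 83.0

Posterior precision equals prior precision plus data precision: 1/σ_n² = 1/σ₀² + n/σ².
So 1/σ₀² = 1/8.5713 − 12/114.7 = 0.116668 − 0.104621 = 0.012047.
Hence σ₀² = 1/0.012047 ≈ 83.0.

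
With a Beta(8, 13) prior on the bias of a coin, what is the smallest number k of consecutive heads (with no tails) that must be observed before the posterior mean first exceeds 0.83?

k = 56

After k heads and 0 tails the posterior is Beta(8+k, 13), with mean (8+k)/(8+13+k).
Set (8+k)/(21+k) > 0.83 and solve: k > (0.83·21 − 8)/(1 − 0.83) = 55.471.
The smallest integer exceeding 55.471 is 56.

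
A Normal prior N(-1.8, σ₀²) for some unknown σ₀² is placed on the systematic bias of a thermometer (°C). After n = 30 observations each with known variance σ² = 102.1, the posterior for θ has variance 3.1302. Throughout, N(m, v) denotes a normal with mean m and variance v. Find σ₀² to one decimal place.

σ₀² = 39.0

For the Normal–Normal model with known σ², precisions add: τ_n = τ₀ + n/σ².
So 1/σ₀² = 1/3.1302 − 30/102.1 = 0.319468 − 0.293830 = 0.025638.
Hence σ₀² = 1/0.025638 ≈ 39.0.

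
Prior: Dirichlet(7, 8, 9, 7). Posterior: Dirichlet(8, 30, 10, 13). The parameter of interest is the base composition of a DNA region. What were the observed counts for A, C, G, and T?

For a Dirichlet(α) prior with multinomial counts c, the posterior is Dirichlet(α + c) componentwise.
Counts are posterior − prior componentwise: 8−7=1, 30−8=22, 10−9=1, 13−7=6.

counts (1, 22, 1, 6)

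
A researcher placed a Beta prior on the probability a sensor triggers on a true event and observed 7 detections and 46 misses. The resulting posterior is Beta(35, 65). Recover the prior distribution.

Beta(28, 19)

A Beta(α, β) prior with s successes and f failures in binomial data gives a Beta(α+s, β+f) posterior.
Subtract the data counts: 35−7=28, 65−46=19.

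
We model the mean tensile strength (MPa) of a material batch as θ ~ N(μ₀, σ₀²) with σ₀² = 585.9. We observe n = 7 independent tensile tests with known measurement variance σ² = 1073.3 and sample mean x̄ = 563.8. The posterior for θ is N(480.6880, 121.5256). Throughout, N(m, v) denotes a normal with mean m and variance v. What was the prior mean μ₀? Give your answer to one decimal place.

With known observation variance, the Normal–Normal posterior has precision τ_n = τ₀ + n/σ² and mean μ_n = (τ₀μ₀ + (n/σ²)x̄)/τ_n.
Here τ₀ = 1/585.9 = 0.001707 and τ_data = 7/1073.3 = 0.006522, so τ_n = 0.008229.
Rearranging for μ₀: μ₀ = (μ_n·τ_n − τ_data·x̄)/τ₀ = (480.6880·0.008229 − 0.006522·563.8) / 0.001707 = 0.278478/0.001707 ≈ 163.1.

μ₀ = 163.1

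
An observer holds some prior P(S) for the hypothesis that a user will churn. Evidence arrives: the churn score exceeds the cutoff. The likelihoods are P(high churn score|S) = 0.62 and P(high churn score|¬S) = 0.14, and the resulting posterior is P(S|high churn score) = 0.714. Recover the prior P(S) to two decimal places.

Bayes' rule in odds form gives O(S|E) = O(S)·[P(E|S)/P(E|¬S)], hence O(S) = O(S|E)/LR.
Posterior odds = 0.714/(1−0.714) = 2.4965. LR = 0.62/0.14 = 4.4286.
Prior odds = 2.4965/4.4286 = 0.5637, so P(S) = 0.5637/(1+0.5637) ≈ 0.36.

P(S) = 0.36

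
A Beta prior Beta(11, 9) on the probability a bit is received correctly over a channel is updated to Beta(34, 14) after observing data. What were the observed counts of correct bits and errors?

23 correct bits and 5 errors

Beta is conjugate to the binomial likelihood: posterior = Beta(a+s, b+f).
Match parameters: s=34−11=23, f=14−9=5.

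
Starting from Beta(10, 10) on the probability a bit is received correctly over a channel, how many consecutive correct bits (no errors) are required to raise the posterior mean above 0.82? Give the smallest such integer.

k = 36

After k correct bits and 0 errors the posterior is Beta(10+k, 10), with mean (10+k)/(10+10+k).
Set (10+k)/(20+k) > 0.82 and solve: k > (0.82·20 − 10)/(1 − 0.82) = 35.556.
The smallest integer exceeding 35.556 is 36.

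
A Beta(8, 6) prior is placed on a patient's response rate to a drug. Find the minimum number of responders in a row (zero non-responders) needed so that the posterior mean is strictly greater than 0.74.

After k responders and 0 non-responders the posterior is Beta(8+k, 6), with mean (8+k)/(8+6+k).
Set (8+k)/(14+k) > 0.74 and solve: k > (0.74·14 − 8)/(1 − 0.74) = 9.077.
The smallest integer exceeding 9.077 is 10.

k = 10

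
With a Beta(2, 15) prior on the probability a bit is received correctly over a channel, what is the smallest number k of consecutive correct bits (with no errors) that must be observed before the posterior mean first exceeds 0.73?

k = 39

After k correct bits and 0 errors the posterior is Beta(2+k, 15), with mean (2+k)/(2+15+k).
Set (2+k)/(17+k) > 0.73 and solve: k > (0.73·17 − 2)/(1 − 0.73) = 38.556.
The smallest integer exceeding 38.556 is 39.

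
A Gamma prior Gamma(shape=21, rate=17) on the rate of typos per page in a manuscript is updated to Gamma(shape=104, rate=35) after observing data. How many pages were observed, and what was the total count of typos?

A Gamma(α, β) prior (rate parametrization) on a Poisson rate with n observations summing to S gives posterior Gamma(α+S, β+n).
Matching: Σxᵢ = 104 − 21 = 83 and n = 35 − 17 = 18.

n = 18 pages with total 83 typos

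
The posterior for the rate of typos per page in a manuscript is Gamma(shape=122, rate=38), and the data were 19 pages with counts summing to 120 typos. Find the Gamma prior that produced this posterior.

A Gamma(α, β) prior (rate parametrization) on a Poisson rate with n observations summing to S gives posterior Gamma(α+S, β+n).
So α = 122 − 120 = 2 and β = 38 − 19 = 19.

Gamma(shape=2, rate=19)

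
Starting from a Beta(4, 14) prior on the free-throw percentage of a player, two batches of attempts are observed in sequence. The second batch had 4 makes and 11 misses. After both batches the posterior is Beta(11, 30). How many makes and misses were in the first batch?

Sequential conjugate updates are equivalent to a single update on the pooled data, so total successes = posterior α − prior α and total failures = posterior β − prior β.
Total across both batches: 11−4=7 makes, 30−14=16 misses.
Subtract the second batch: 7−4=3 makes and 16−11=5 misses.

3 makes and 5 misses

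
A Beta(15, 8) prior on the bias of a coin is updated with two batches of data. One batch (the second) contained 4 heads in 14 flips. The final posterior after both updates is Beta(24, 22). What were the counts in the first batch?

5 heads and 4 tails

Sequential conjugate updates are equivalent to a single update on the pooled data, so total successes = posterior α − prior α and total failures = posterior β − prior β.
Total across both batches: 24−15=9 heads, 22−8=14 tails.
Subtract the second batch: 9−4=5 heads and 14−10=4 tails.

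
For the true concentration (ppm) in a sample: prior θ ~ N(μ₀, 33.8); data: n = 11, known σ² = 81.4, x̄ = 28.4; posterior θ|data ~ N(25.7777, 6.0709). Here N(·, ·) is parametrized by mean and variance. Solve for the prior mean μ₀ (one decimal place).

With known observation variance, the Normal–Normal posterior has precision τ_n = τ₀ + n/σ² and mean μ_n = (τ₀μ₀ + (n/σ²)x̄)/τ_n.
Here τ₀ = 1/33.8 = 0.029586 and τ_data = 11/81.4 = 0.135135, so τ_n = 0.164721.
Rearranging for μ₀: μ₀ = (μ_n·τ_n − τ_data·x̄)/τ₀ = (25.7777·0.164721 − 0.135135·28.4) / 0.029586 = 0.408295/0.029586 ≈ 13.8.

μ₀ = 13.8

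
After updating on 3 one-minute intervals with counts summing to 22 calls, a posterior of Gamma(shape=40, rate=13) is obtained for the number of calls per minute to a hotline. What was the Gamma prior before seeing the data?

Gamma(shape=18, rate=10)

Gamma–Poisson conjugacy: posterior shape = α + Σxᵢ, posterior rate = β + n.
So α = 40 − 22 = 18 and β = 13 − 3 = 10.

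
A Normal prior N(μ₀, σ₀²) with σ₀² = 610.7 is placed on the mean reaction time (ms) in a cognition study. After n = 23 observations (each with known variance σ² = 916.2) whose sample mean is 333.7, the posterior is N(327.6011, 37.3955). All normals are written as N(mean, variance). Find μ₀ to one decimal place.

μ₀ = 234.1

With known observation variance, the Normal–Normal posterior has precision τ_n = τ₀ + n/σ² and mean μ_n = (τ₀μ₀ + (n/σ²)x̄)/τ_n.
Here τ₀ = 1/610.7 = 0.001637 and τ_data = 23/916.2 = 0.025104, so τ_n = 0.026741.
Rearranging for μ₀: μ₀ = (μ_n·τ_n − τ_data·x̄)/τ₀ = (327.6011·0.026741 − 0.025104·333.7) / 0.001637 = 0.383176/0.001637 ≈ 234.1.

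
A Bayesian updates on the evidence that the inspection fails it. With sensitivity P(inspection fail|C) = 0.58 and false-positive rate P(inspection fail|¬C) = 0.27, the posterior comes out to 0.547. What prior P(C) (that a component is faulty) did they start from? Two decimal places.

Bayes' rule in odds form gives O(C|E) = O(C)·[P(E|C)/P(E|¬C)], hence O(C) = O(C|E)/LR.
Posterior odds = 0.547/(1−0.547) = 1.2075. LR = 0.58/0.27 = 2.1481.
Prior odds = 1.2075/2.1481 = 0.5621, so P(C) = 0.5621/(1+0.5621) ≈ 0.36.

P(C) = 0.36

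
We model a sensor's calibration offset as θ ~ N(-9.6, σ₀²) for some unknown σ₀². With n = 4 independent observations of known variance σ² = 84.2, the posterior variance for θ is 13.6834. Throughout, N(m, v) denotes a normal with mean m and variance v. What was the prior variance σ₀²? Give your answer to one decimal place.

σ₀² = 39.1

For the Normal–Normal model with known σ², precisions add: τ_n = τ₀ + n/σ².
So 1/σ₀² = 1/13.6834 − 4/84.2 = 0.073081 − 0.047506 = 0.025575.
Hence σ₀² = 1/0.025575 ≈ 39.1.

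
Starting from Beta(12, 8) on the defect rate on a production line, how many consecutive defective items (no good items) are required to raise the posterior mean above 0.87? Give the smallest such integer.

k = 42

After k defective items and 0 good items the posterior is Beta(12+k, 8), with mean (12+k)/(12+8+k).
Set (12+k)/(20+k) > 0.87 and solve: k > (0.87·20 − 12)/(1 − 0.87) = 41.538.
The smallest integer exceeding 41.538 is 42, and checking k=42: (54)/(62) = 0.8710 > 0.87.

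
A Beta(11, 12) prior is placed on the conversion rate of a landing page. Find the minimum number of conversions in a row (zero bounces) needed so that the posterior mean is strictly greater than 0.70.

After k conversions and 0 bounces the posterior is Beta(11+k, 12), with mean (11+k)/(11+12+k).
Set (11+k)/(23+k) > 0.70 and solve: k > (0.70·23 − 11)/(1 − 0.70) = 17.000.
The smallest integer exceeding 17.000 is 18.

k = 18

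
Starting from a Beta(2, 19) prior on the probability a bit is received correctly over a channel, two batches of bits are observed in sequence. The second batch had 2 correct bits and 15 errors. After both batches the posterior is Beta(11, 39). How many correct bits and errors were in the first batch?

7 correct bits and 5 errors

Sequential conjugate updates are equivalent to a single update on the pooled data, so total successes = posterior α − prior α and total failures = posterior β − prior β.
Total across both batches: 11−2=9 correct bits, 39−19=20 errors.
Subtract the second batch: 9−2=7 correct bits and 20−15=5 errors.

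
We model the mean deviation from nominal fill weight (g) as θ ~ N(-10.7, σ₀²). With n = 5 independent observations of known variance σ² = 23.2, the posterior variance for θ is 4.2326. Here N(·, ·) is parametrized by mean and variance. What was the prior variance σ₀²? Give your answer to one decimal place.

Posterior precision equals prior precision plus data precision: 1/σ_n² = 1/σ₀² + n/σ².
So 1/σ₀² = 1/4.2326 − 5/23.2 = 0.236261 − 0.215517 = 0.020744.
Hence σ₀² = 1/0.020744 ≈ 48.2.

σ₀² = 48.2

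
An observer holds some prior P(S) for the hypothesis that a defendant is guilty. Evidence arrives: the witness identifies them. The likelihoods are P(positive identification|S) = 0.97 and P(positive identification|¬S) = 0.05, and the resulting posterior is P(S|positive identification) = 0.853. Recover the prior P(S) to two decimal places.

Bayes' rule in odds form gives O(S|E) = O(S)·[P(E|S)/P(E|¬S)], hence O(S) = O(S|E)/LR.
Posterior odds = 0.853/(1−0.853) = 5.8027. LR = 0.97/0.05 = 19.4000.
Prior odds = 5.8027/19.4000 = 0.2991, so P(S) = 0.2991/(1+0.2991) ≈ 0.23.

P(S) = 0.23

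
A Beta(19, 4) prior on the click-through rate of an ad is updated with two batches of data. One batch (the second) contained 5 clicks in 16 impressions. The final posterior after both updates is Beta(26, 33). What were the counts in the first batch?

Because Beta–binomial updating is additive in the counts, the combined data contributed (α_post−α_prior, β_post−β_prior) successes and failures.
Total across both batches: 26−19=7 clicks, 33−4=29 non-clicks.
Subtract the second batch: 7−5=2 clicks and 29−11=18 non-clicks.

2 clicks and 18 non-clicks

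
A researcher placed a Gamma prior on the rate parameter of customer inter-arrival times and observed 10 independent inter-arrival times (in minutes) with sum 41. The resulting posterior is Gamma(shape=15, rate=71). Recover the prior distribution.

Gamma(shape=5, rate=30)

Gamma–exponential conjugacy: posterior shape = α + n, posterior rate = β + Σtᵢ.
So α = 15 − 10 = 5 and β = 71 − 41 = 30.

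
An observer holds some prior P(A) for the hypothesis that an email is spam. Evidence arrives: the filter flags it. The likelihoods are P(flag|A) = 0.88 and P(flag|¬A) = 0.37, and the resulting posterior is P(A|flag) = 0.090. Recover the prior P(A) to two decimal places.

In odds form, posterior odds = prior odds × likelihood ratio, so prior odds = posterior odds ÷ LR.
Posterior odds = 0.090/(1−0.090) = 0.0989. LR = 0.88/0.37 = 2.3784.
Prior odds = 0.0989/2.3784 = 0.0416, so P(A) = 0.0416/(1+0.0416) ≈ 0.04.

P(A) = 0.04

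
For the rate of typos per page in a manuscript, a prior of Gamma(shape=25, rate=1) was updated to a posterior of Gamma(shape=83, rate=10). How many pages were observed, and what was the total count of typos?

n = 9 pages with total 58 typos

A Gamma(α, β) prior (rate parametrization) on a Poisson rate with n observations summing to S gives posterior Gamma(α+S, β+n).
Matching: Σxᵢ = 83 − 25 = 58 and n = 10 − 1 = 9.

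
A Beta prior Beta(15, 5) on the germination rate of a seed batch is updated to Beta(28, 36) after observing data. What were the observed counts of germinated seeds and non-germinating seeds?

A Beta(α, β) prior with s successes and f failures in binomial data gives a Beta(α+s, β+f) posterior.
So s = 28 − 15 = 13 and f = 36 − 5 = 31.

13 germinated seeds and 31 non-germinating seeds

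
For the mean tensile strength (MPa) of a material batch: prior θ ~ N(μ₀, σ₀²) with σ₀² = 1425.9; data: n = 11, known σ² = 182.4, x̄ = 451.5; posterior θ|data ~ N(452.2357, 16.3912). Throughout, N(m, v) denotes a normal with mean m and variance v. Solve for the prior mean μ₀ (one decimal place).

μ₀ = 515.5

With known observation variance, the Normal–Normal posterior has precision τ_n = τ₀ + n/σ² and mean μ_n = (τ₀μ₀ + (n/σ²)x̄)/τ_n.
Here τ₀ = 1/1425.9 = 0.000701 and τ_data = 11/182.4 = 0.060307, so τ_n = 0.061008.
Rearranging for μ₀: μ₀ = (μ_n·τ_n − τ_data·x̄)/τ₀ = (452.2357·0.061008 − 0.060307·451.5) / 0.000701 = 0.361385/0.000701 ≈ 515.5.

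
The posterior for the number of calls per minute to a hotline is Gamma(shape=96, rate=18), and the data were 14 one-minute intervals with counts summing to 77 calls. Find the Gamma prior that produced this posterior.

Gamma(shape=19, rate=4)

Gamma–Poisson conjugacy: posterior shape = α + Σxᵢ, posterior rate = β + n.
So α = 96 − 77 = 19 and β = 18 − 14 = 4.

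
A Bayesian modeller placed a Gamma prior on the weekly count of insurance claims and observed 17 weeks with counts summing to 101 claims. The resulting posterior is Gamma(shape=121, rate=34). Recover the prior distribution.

Gamma–Poisson conjugacy: posterior shape = α + Σxᵢ, posterior rate = β + n.
So α = 121 − 101 = 20 and β = 34 − 17 = 17.

Gamma(shape=20, rate=17)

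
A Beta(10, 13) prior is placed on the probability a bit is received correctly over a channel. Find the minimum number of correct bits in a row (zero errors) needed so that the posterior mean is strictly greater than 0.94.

k = 194

After k correct bits and 0 errors the posterior is Beta(10+k, 13), with mean (10+k)/(10+13+k).
Set (10+k)/(23+k) > 0.94 and solve: k > (0.94·23 − 10)/(1 − 0.94) = 193.667.
The smallest integer exceeding 193.667 is 194.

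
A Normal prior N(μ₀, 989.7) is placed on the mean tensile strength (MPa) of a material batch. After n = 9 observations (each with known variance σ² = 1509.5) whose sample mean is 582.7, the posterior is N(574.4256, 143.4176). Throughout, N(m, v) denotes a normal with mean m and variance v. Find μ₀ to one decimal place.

The posterior mean is a precision-weighted average: μ_n = (τ₀μ₀ + τ_data·x̄)/(τ₀+τ_data), with τ₀=1/σ₀² and τ_data=n/σ².
Here τ₀ = 1/989.7 = 0.001010 and τ_data = 9/1509.5 = 0.005962, so τ_n = 0.006972.
Rearranging for μ₀: μ₀ = (μ_n·τ_n − τ_data·x̄)/τ₀ = (574.4256·0.006972 − 0.005962·582.7) / 0.001010 = 0.530838/0.001010 ≈ 525.6.

μ₀ = 525.6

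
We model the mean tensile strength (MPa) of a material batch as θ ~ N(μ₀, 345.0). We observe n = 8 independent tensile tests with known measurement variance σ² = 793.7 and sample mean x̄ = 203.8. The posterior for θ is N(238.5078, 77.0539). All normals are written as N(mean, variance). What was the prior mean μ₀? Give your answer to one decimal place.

With known observation variance, the Normal–Normal posterior has precision τ_n = τ₀ + n/σ² and mean μ_n = (τ₀μ₀ + (n/σ²)x̄)/τ_n.
Here τ₀ = 1/345.0 = 0.002899 and τ_data = 8/793.7 = 0.010079, so τ_n = 0.012978.
Rearranging for μ₀: μ₀ = (μ_n·τ_n − τ_data·x̄)/τ₀ = (238.5078·0.012978 − 0.010079·203.8) / 0.002899 = 1.041254/0.002899 ≈ 359.2.

μ₀ = 359.2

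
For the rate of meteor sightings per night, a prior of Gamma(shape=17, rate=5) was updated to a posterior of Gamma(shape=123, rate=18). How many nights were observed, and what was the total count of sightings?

n = 13 nights with total 106 sightings

Gamma–Poisson conjugacy: posterior shape = α + Σxᵢ, posterior rate = β + n.
Matching: Σxᵢ = 123 − 17 = 106 and n = 18 − 5 = 13.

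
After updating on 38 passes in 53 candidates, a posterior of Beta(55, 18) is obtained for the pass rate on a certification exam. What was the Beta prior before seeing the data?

A Beta(a, b) prior with s successes and f failures in binomial data gives a Beta(a+s, b+f) posterior.
Subtract the data counts: 55−38=17, 18−15=3.

Beta(17, 3)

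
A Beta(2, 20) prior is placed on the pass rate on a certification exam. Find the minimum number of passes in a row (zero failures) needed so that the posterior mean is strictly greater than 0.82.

k = 90

After k passes and 0 failures the posterior is Beta(2+k, 20), with mean (2+k)/(2+20+k).
Set (2+k)/(22+k) > 0.82 and solve: k > (0.82·22 − 2)/(1 − 0.82) = 89.111.
The smallest integer exceeding 89.111 is 90, and checking k=90: (92)/(112) = 0.8214 > 0.82.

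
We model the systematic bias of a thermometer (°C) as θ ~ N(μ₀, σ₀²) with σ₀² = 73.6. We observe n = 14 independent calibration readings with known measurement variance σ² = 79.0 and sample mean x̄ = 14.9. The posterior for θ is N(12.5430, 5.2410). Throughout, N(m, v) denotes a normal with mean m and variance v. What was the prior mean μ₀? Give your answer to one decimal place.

μ₀ = -18.2

With known observation variance, the Normal–Normal posterior has precision τ_n = τ₀ + n/σ² and mean μ_n = (τ₀μ₀ + (n/σ²)x̄)/τ_n.
Here τ₀ = 1/73.6 = 0.013587 and τ_data = 14/79.0 = 0.177215, so τ_n = 0.190802.
Rearranging for μ₀: μ₀ = (μ_n·τ_n − τ_data·x̄)/τ₀ = (12.5430·0.190802 − 0.177215·14.9) / 0.013587 = -0.247274/0.013587 ≈ -18.2.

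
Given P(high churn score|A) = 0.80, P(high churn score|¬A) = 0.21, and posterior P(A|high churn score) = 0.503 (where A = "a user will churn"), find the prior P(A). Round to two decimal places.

P(A) = 0.21

Bayes' rule in odds form gives O(A|E) = O(A)·[P(E|A)/P(E|¬A)], hence O(A) = O(A|E)/LR.
Posterior odds = 0.503/(1−0.503) = 1.0121. LR = 0.80/0.21 = 3.8095.
Prior odds = 1.0121/3.8095 = 0.2657, so P(A) = 0.2657/(1+0.2657) ≈ 0.21.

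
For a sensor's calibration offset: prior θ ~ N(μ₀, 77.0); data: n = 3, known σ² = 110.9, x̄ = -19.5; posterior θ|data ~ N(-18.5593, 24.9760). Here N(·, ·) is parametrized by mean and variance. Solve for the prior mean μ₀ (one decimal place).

μ₀ = -16.6

The posterior mean is a precision-weighted average: μ_n = (τ₀μ₀ + τ_data·x̄)/(τ₀+τ_data), with τ₀=1/σ₀² and τ_data=n/σ².
Here τ₀ = 1/77.0 = 0.012987 and τ_data = 3/110.9 = 0.027051, so τ_n = 0.040038.
Rearranging for μ₀: μ₀ = (μ_n·τ_n − τ_data·x̄)/τ₀ = (-18.5593·0.040038 − 0.027051·-19.5) / 0.012987 = -0.215583/0.012987 ≈ -16.6.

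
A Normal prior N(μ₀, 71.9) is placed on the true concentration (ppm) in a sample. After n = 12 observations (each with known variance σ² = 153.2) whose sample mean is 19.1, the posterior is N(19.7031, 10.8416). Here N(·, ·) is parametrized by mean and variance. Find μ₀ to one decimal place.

The posterior mean is a precision-weighted average: μ_n = (τ₀μ₀ + τ_data·x̄)/(τ₀+τ_data), with τ₀=1/σ₀² and τ_data=n/σ².
Here τ₀ = 1/71.9 = 0.013908 and τ_data = 12/153.2 = 0.078329, so τ_n = 0.092237.
Rearranging for μ₀: μ₀ = (μ_n·τ_n − τ_data·x̄)/τ₀ = (19.7031·0.092237 − 0.078329·19.1) / 0.013908 = 0.321271/0.013908 ≈ 23.1.

μ₀ = 23.1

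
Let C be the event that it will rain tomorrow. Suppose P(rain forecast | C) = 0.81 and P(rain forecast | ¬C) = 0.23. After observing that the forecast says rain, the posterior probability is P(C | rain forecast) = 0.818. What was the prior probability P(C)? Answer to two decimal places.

In odds form, posterior odds = prior odds × likelihood ratio, so prior odds = posterior odds ÷ LR.
Posterior odds = 0.818/(1−0.818) = 4.4945. LR = 0.81/0.23 = 3.5217.
Prior odds = 4.4945/3.5217 = 1.2762, so P(C) = 1.2762/(1+1.2762) ≈ 0.56.

P(C) = 0.56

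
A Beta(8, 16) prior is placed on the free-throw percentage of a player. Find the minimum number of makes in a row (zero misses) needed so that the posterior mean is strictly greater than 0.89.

k = 122

After k makes and 0 misses the posterior is Beta(8+k, 16), with mean (8+k)/(8+16+k).
Set (8+k)/(24+k) > 0.89 and solve: k > (0.89·24 − 8)/(1 − 0.89) = 121.455.
The smallest integer exceeding 121.455 is 122.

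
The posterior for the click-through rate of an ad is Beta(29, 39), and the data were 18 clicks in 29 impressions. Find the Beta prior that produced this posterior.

Beta(11, 28)

A Beta(α, β) prior with s successes and f failures in binomial data gives a Beta(α+s, β+f) posterior.
Subtract the data counts: 29−18=11, 39−11=28.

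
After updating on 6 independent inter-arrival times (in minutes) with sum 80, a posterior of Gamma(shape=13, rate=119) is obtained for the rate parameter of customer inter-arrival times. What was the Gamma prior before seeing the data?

Gamma–exponential conjugacy: posterior shape = α + n, posterior rate = β + Σtᵢ.
So α = 13 − 6 = 7 and β = 119 − 80 = 39.

Gamma(shape=7, rate=39)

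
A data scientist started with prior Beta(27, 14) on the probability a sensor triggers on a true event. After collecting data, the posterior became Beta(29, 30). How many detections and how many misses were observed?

2 detections and 16 misses

A Beta(a, b) prior with s successes and f failures in binomial data gives a Beta(a+s, b+f) posterior.
So s = 29 − 27 = 2 and f = 30 − 14 = 16.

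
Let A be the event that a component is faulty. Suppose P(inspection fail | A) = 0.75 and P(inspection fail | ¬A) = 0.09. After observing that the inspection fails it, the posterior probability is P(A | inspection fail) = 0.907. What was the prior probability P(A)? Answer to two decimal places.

In odds form, posterior odds = prior odds × likelihood ratio, so prior odds = posterior odds ÷ LR.
Posterior odds = 0.907/(1−0.907) = 9.7527. LR = 0.75/0.09 = 8.3333.
Prior odds = 9.7527/8.3333 = 1.1703, so P(A) = 1.1703/(1+1.1703) ≈ 0.54.

P(A) = 0.54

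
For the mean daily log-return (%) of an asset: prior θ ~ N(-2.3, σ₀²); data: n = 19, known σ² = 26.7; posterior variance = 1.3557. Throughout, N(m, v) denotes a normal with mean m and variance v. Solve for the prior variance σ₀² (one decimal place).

For the Normal–Normal model with known σ², precisions add: τ_n = τ₀ + n/σ².
So 1/σ₀² = 1/1.3557 − 19/26.7 = 0.737626 − 0.711610 = 0.026016.
Hence σ₀² = 1/0.026016 ≈ 38.4.

σ₀² = 38.4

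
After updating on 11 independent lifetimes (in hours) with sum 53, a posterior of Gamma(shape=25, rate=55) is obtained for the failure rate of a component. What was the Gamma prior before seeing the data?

For an exponential likelihood with a Gamma(α, β) prior on the rate, n observations with total T give posterior Gamma(α+n, β+T).
So α = 25 − 11 = 14 and β = 55 − 53 = 2.

Gamma(shape=14, rate=2)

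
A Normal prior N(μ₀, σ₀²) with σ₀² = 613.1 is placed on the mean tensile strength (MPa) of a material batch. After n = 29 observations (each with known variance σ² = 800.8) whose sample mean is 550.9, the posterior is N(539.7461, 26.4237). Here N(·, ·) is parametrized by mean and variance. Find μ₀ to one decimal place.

The posterior mean is a precision-weighted average: μ_n = (τ₀μ₀ + τ_data·x̄)/(τ₀+τ_data), with τ₀=1/σ₀² and τ_data=n/σ².
Here τ₀ = 1/613.1 = 0.001631 and τ_data = 29/800.8 = 0.036214, so τ_n = 0.037845.
Rearranging for μ₀: μ₀ = (μ_n·τ_n − τ_data·x̄)/τ₀ = (539.7461·0.037845 − 0.036214·550.9) / 0.001631 = 0.476399/0.001631 ≈ 292.1.

μ₀ = 292.1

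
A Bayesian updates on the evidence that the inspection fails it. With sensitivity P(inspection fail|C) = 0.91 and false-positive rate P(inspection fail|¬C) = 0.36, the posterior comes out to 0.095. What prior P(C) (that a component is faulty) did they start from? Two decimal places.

In odds form, posterior odds = prior odds × likelihood ratio, so prior odds = posterior odds ÷ LR.
Posterior odds = 0.095/(1−0.095) = 0.1050. LR = 0.91/0.36 = 2.5278.
Prior odds = 0.1050/2.5278 = 0.0415, so P(C) = 0.0415/(1+0.0415) ≈ 0.04.

P(C) = 0.04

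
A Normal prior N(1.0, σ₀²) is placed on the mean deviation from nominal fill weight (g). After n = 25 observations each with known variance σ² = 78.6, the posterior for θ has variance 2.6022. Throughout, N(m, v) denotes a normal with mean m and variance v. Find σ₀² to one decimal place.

σ₀² = 15.1

For the Normal–Normal model with known σ², precisions add: τ_n = τ₀ + n/σ².
So 1/σ₀² = 1/2.6022 − 25/78.6 = 0.384290 − 0.318066 = 0.066224.
Hence σ₀² = 1/0.066224 ≈ 15.1.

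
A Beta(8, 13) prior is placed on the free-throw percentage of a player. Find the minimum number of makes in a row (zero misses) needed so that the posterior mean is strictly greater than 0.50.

k = 6

After k makes and 0 misses the posterior is Beta(8+k, 13), with mean (8+k)/(8+13+k).
Set (8+k)/(21+k) > 0.50 and solve: k > (0.50·21 − 8)/(1 − 0.50) = 5.000.
The smallest integer exceeding 5.000 is 6, and checking k=6: (14)/(27) = 0.5185 > 0.50.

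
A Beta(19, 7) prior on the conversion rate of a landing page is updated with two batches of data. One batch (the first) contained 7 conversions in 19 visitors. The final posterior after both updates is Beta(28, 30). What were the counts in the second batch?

2 conversions and 11 bounces

Sequential conjugate updates are equivalent to a single update on the pooled data, so total successes = posterior α − prior α and total failures = posterior β − prior β.
Total across both batches: 28−19=9 conversions, 30−7=23 bounces.
Subtract the first batch: 9−7=2 conversions and 23−12=11 bounces.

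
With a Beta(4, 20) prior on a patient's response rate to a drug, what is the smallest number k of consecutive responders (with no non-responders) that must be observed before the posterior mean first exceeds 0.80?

k = 77

After k responders and 0 non-responders the posterior is Beta(4+k, 20), with mean (4+k)/(4+20+k).
Set (4+k)/(24+k) > 0.80 and solve: k > (0.80·24 − 4)/(1 − 0.80) = 76.000.
The smallest integer exceeding 76.000 is 77, and checking k=77: (81)/(101) = 0.8020 > 0.80.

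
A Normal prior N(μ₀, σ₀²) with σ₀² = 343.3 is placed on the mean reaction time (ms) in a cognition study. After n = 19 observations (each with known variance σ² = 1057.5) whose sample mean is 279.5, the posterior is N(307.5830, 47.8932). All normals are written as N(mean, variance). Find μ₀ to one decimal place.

The posterior mean is a precision-weighted average: μ_n = (τ₀μ₀ + τ_data·x̄)/(τ₀+τ_data), with τ₀=1/σ₀² and τ_data=n/σ².
Here τ₀ = 1/343.3 = 0.002913 and τ_data = 19/1057.5 = 0.017967, so τ_n = 0.020880.
Rearranging for μ₀: μ₀ = (μ_n·τ_n − τ_data·x̄)/τ₀ = (307.5830·0.020880 − 0.017967·279.5) / 0.002913 = 1.400557/0.002913 ≈ 480.8.

μ₀ = 480.8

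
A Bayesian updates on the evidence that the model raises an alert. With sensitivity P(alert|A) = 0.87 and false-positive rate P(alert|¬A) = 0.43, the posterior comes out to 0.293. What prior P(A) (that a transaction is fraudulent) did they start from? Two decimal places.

P(A) = 0.17

In odds form, posterior odds = prior odds × likelihood ratio, so prior odds = posterior odds ÷ LR.
Posterior odds = 0.293/(1−0.293) = 0.4144. LR = 0.87/0.43 = 2.0233.
Prior odds = 0.4144/2.0233 = 0.2048, so P(A) = 0.2048/(1+0.2048) ≈ 0.17.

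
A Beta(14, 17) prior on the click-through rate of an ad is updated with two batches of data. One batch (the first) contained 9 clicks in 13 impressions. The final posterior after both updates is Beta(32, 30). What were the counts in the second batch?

Because Beta–binomial updating is additive in the counts, the combined data contributed (α_post−α_prior, β_post−β_prior) successes and failures.
Total across both batches: 32−14=18 clicks, 30−17=13 non-clicks.
Subtract the first batch: 18−9=9 clicks and 13−4=9 non-clicks.

9 clicks and 9 non-clicks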